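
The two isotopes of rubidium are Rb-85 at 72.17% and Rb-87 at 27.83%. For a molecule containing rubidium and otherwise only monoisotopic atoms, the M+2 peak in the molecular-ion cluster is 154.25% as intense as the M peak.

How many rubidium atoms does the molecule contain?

4

With n Rb atoms, P(M+2)/P(M) = C(n,1)·p^(n−1)q / p^n = n·q/p = n · 0.2783/0.7217.
n = 1.5425 × 0.7217/0.2783 = 4.00 ≈ 4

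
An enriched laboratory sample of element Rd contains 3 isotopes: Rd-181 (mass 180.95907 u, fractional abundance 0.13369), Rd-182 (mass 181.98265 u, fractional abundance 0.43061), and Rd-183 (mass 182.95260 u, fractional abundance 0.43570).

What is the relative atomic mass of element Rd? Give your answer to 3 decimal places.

182.268 u

Average mass = Σ (abundance × isotope mass) = 0.13369 × 180.95907 + 0.43061 × 181.98265 + 0.43570 × 182.95260
= 24.192418 + 78.363549 + 79.712448 = 182.268415 u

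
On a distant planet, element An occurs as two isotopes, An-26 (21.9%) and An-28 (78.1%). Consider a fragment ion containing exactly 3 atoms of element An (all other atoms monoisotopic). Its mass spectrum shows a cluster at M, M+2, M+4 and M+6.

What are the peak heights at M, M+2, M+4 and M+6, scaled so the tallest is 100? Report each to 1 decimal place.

2.2 : 23.6 : 84.1 : 100.0

Each An atom is independently An-26 (p = 0.219) or An-28 (q = 0.781); the cluster is the binomial expansion (p + q)^3.
P(M) = 0.219^3 = 0.010503
P(M+2) = 3 × 0.219^2 × 0.781^1 = 0.112373
P(M+4) = 3 × 0.219^1 × 0.781^2 = 0.400744
P(M+6) = 0.781^3 = 0.476380
The M+6 peak is largest (0.476380); scaling to 100 gives 2.2 : 23.6 : 84.1 : 100.0.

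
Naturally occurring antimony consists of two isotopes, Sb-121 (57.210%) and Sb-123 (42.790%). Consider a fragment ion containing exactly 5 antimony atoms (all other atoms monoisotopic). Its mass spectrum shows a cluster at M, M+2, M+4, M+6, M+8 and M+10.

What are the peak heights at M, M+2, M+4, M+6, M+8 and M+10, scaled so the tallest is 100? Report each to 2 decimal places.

17.88 : 66.85 : 100.00 : 74.79 : 27.97 : 4.18

Expanding (0.57210 + 0.42790)^5:
P(M) = 0.57210^5 = 0.061286
P(M+2) = 5 × 0.57210^4 × 0.42790^1 = 0.229192
P(M+4) = 10 × 0.57210^3 × 0.42790^2 = 0.342847
P(M+6) = 10 × 0.57210^2 × 0.42790^3 = 0.256431
P(M+8) = 5 × 0.57210^1 × 0.42790^4 = 0.095898
P(M+10) = 0.42790^5 = 0.014345
The M+4 peak is largest (0.342847); scaling to 100 gives 17.88 : 66.85 : 100.00 : 74.79 : 27.97 : 4.18.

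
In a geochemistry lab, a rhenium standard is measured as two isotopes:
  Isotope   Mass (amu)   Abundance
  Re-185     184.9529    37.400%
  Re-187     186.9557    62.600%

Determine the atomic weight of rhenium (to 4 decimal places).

186.2067 amu

Ar = Σ fᵢ·mᵢ = 0.37400 × 184.9529 + 0.62600 × 186.9557
= 69.17238 + 117.03427 = 186.20665 amu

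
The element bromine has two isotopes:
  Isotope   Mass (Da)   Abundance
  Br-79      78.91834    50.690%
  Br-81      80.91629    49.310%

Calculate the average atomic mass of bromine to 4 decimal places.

79.9035 Da

The abundance-weighted mean is 0.50690 × 78.91834 + 0.49310 × 80.91629
= 40.003707 + 39.899823 = 79.903530 Da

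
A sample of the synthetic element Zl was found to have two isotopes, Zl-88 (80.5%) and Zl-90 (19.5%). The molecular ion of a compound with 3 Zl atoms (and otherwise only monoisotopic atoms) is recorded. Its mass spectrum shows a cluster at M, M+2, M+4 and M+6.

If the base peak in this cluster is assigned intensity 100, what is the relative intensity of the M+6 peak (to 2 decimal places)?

1.42

(0.805 + 0.195)^3 gives M 0.5217, M+2 0.3791, M+4 0.0918, M+6 0.0074; the largest is M.
P(M) = C(3,0) × 0.805^3 × 0.195^0 = 1 × 0.52166013 × 1.0000 = 0.521660 (base)
P(M+6) = C(3,3) × 0.805^0 × 0.195^3 = 1 × 1.0000 × 0.00741487 = 0.007415
Relative intensity = 0.007415 / 0.521660 × 100 = 1.42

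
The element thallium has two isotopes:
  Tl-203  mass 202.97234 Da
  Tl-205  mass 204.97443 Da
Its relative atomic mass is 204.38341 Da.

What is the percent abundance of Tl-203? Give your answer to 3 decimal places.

Writing the weighted mean with unknown fraction x of Tl-203:
202.97234·x + 204.97443·(1 − x) = 204.38341
(202.97234 − 204.97443)·x = 204.38341 − 204.97443
x = -0.59102 / -2.00209 = 0.29520 → 29.520% Tl-203, 70.480% Tl-205.

29.520%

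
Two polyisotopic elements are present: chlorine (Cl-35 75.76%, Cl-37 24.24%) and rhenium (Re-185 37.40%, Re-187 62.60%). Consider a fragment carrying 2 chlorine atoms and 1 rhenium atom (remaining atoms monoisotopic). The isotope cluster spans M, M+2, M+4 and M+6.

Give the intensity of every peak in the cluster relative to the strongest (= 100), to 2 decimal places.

Chlorine pattern (n=2): 0.57395776 : 0.36728448 : 0.05875776
Rhenium pattern (n=1): 0.3740 : 0.6260
Convolve the two distributions (both contribute in 2-u steps):
  M: 0.57395776×0.3740 = 0.214660
  M+2: 0.57395776×0.6260 + 0.36728448×0.3740 = 0.496662
  M+4: 0.36728448×0.6260 + 0.05875776×0.3740 = 0.251895
  M+6: 0.05875776×0.6260 = 0.036782
Scale to base peak (0.496662) = 100: 43.22 : 100.00 : 50.72 : 7.41

43.22 : 100.00 : 50.72 : 7.41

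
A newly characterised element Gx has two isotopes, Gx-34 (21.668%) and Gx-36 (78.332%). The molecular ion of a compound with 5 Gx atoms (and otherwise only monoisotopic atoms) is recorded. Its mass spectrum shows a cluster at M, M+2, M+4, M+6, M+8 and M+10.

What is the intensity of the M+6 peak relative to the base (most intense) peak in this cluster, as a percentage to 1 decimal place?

(0.21668 + 0.78332)^5 gives M 0.0005, M+2 0.0086, M+4 0.0624, M+6 0.2257, M+8 0.4079, M+10 0.2949; the largest is M+8.
P(M+8) = C(5,4) × 0.21668^1 × 0.78332^4 = 5 × 0.21668 × 0.37649296 = 0.407892 (base)
P(M+6) = C(5,3) × 0.21668^2 × 0.78332^3 = 10 × 0.04695022 × 0.48063749 = 0.225660
Relative intensity = 0.225660 / 0.407892 × 100 = 55.3

55.3%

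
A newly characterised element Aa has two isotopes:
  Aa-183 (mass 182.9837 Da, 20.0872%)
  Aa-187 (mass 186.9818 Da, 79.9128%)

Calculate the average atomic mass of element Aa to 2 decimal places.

Average mass = Σ (abundance × isotope mass) = 0.200872 × 182.9837 + 0.799128 × 186.9818
= 36.75630 + 149.42239 = 186.17869 Da

186.18 Da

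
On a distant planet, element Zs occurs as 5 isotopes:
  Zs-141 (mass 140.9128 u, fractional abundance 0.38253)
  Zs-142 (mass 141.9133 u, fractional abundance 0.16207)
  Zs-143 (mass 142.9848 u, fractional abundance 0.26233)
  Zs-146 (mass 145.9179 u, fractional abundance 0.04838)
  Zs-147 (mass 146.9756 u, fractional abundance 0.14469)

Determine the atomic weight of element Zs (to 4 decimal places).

Ar = Σ fᵢ·mᵢ = 0.38253 × 140.9128 + 0.16207 × 141.9133 + 0.26233 × 142.9848 + 0.04838 × 145.9179 + 0.14469 × 146.9756
= 53.90337 + 22.99989 + 37.50920 + 7.05951 + 21.26590 = 142.73787 u

142.7379 u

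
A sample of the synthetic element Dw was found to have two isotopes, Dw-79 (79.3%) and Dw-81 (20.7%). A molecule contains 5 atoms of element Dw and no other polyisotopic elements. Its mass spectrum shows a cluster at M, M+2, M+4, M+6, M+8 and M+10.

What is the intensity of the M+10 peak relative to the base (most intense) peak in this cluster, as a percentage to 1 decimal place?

Binomial terms of (0.793 + 0.207)^5: M 0.3136, M+2 0.4093, M+4 0.2137, M+6 0.0558, M+8 0.0073, M+10 0.0004 → M+2 is the base peak.
P(M+2) = C(5,1) × 0.793^4 × 0.207^1 = 5 × 0.39545106 × 0.2070 = 0.409292 (base)
P(M+10) = C(5,5) × 0.793^0 × 0.207^5 = 1 × 1.0000 × 0.00038006 = 0.000380
Relative intensity = 0.000380 / 0.409292 × 100 = 0.1

0.1%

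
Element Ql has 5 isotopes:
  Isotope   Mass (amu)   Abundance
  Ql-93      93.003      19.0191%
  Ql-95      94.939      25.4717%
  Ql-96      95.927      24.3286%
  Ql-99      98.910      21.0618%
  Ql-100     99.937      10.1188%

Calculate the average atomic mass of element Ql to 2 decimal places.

96.15 amu

Average mass = Σ (abundance × isotope mass) = 0.190191 × 93.003 + 0.254717 × 94.939 + 0.243286 × 95.927 + 0.210618 × 98.910 + 0.101188 × 99.937
= 17.6883 + 24.1826 + 23.3377 + 20.8322 + 10.1124 = 96.1532 amu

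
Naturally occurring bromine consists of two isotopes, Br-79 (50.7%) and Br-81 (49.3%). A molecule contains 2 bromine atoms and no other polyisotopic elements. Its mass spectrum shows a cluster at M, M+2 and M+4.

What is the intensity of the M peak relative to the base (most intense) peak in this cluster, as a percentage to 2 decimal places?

51.42%

Binomial terms of (0.507 + 0.493)^2: M 0.2570, M+2 0.4999, M+4 0.2430 → M+2 is the base peak.
P(M+2) = C(2,1) × 0.507^1 × 0.493^1 = 2 × 0.5070 × 0.4930 = 0.499902 (base)
P(M) = C(2,0) × 0.507^2 × 0.493^0 = 1 × 0.257049 × 1.0000 = 0.257049
Relative intensity = 0.257049 / 0.499902 × 100 = 51.42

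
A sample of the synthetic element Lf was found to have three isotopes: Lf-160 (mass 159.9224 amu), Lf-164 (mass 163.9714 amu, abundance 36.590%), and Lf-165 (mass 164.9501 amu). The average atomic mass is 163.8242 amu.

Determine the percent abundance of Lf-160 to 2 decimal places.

15.27%

The remaining 63.410% is split between Lf-160 (fraction x) and Lf-165 (fraction 0.63410 − x).
Substituting: 159.9224x + 164.9501(0.63410 − x) = 103.82706474
(159.9224 − 164.9501)x = -0.76779367  ⇒  x = 0.15271, y = 0.48139
Lf-160: 15.27%, Lf-165: 48.14%.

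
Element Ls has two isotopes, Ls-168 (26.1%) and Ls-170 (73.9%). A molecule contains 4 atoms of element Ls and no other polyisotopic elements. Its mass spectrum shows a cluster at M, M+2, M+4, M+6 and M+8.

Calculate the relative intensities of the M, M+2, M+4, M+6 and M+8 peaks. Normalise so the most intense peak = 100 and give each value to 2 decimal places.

1.10 : 12.47 : 52.98 : 100.00 : 70.79

Each Ls atom is independently Ls-168 (p = 0.261) or Ls-170 (q = 0.739); the cluster is the binomial expansion (p + q)^4.
P(M) = 0.261^4 = 0.004640
P(M+2) = 4 × 0.261^3 × 0.739^1 = 0.052556
P(M+4) = 6 × 0.261^2 × 0.739^2 = 0.223214
P(M+6) = 4 × 0.261^1 × 0.739^3 = 0.421341
P(M+8) = 0.739^4 = 0.298248
The M+6 peak is largest (0.421341); scaling to 100 gives 1.10 : 12.47 : 52.98 : 100.00 : 70.79.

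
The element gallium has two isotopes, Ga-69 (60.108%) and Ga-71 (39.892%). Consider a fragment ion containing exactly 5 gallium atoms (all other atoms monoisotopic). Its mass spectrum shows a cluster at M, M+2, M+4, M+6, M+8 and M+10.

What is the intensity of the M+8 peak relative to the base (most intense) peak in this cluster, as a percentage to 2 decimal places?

22.02%

Term probabilities: M 0.0785, M+2 0.2604, M+4 0.3456, M+6 0.2294, M+8 0.0761, M+10 0.0101. Base peak = M+4.
P(M+4) = C(5,2) × 0.60108^3 × 0.39892^2 = 10 × 0.2171685 × 0.15913717 = 0.345596 (base)
P(M+8) = C(5,4) × 0.60108^1 × 0.39892^4 = 5 × 0.60108 × 0.02532464 = 0.076111
Relative intensity = 0.076111 / 0.345596 × 100 = 22.02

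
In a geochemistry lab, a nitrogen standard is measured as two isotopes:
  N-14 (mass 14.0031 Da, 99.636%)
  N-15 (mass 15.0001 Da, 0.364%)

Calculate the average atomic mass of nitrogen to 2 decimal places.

Weight each isotope mass by its fractional abundance: 0.99636 × 14.0031 + 0.00364 × 15.0001
= 13.95213 + 0.05460 = 14.00673 Da

14.01 Da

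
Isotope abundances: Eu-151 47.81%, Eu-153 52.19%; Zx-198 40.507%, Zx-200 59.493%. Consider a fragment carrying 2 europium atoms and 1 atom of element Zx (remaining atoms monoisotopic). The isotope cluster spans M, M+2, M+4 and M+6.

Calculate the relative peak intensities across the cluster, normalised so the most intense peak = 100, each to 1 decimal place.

Europium pattern (n=2): 0.22857961 : 0.49904078 : 0.27237961
Element Zx pattern (n=1): 0.40507 : 0.59493
Convolve the two distributions (both contribute in 2-u steps):
  M: 0.22857961×0.40507 = 0.092591
  M+2: 0.22857961×0.59493 + 0.49904078×0.40507 = 0.338135
  M+4: 0.49904078×0.59493 + 0.27237961×0.40507 = 0.407227
  M+6: 0.27237961×0.59493 = 0.162047
Scale to base peak (0.407227) = 100: 22.7 : 83.0 : 100.0 : 39.8

22.7 : 83.0 : 100.0 : 39.8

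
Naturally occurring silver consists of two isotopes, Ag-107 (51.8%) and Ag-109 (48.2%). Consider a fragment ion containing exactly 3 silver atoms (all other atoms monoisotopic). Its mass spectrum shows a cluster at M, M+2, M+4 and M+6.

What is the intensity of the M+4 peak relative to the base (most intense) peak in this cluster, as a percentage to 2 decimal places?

93.05%

(0.518 + 0.482)^3 gives M 0.1390, M+2 0.3880, M+4 0.3610, M+6 0.1120; the largest is M+2.
P(M+2) = C(3,1) × 0.518^2 × 0.482^1 = 3 × 0.268324 × 0.4820 = 0.387997 (base)
P(M+4) = C(3,2) × 0.518^1 × 0.482^2 = 3 × 0.5180 × 0.232324 = 0.361031
Relative intensity = 0.361031 / 0.387997 × 100 = 93.05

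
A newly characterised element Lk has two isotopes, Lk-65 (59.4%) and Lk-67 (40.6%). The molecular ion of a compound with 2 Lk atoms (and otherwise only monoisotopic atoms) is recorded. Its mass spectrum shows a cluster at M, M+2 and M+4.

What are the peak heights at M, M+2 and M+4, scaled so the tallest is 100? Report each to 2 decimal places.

Each Lk atom is independently Lk-65 (p = 0.594) or Lk-67 (q = 0.406); the cluster is the binomial expansion (p + q)^2.
P(M) = 0.594^2 = 0.352836
P(M+2) = 2 × 0.594^1 × 0.406^1 = 0.482328
P(M+4) = 0.406^2 = 0.164836
The M+2 peak is largest (0.482328); scaling to 100 gives 73.15 : 100.00 : 34.18.

73.15 : 100.00 : 34.18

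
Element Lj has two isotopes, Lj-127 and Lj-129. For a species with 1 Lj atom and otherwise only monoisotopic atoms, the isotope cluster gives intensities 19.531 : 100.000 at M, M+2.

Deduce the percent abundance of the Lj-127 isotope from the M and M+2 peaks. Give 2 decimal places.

If p is the fraction of Lj that is Lj-127, then I(M+2)/I(M) = [C(1,1)·p^0·(1−p)] / p^1 = 1·(1−p)/p = 100.000/19.531 = 5.1201
(1−p)/p = 5.1201/1 = 5.1201  ⇒  p = 1/(1 + 5.1201) = 0.1634
Lj-127: 16.34%, Lj-129: 83.66%.

16.34%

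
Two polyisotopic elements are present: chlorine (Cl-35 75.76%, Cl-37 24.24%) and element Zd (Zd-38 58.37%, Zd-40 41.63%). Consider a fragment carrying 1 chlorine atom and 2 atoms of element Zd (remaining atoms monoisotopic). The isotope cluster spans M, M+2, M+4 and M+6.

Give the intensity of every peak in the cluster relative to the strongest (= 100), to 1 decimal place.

Chlorine pattern (n=1): 0.7576 : 0.2424
Element Zd pattern (n=2): 0.34070569 : 0.48598862 : 0.17330569
Convolve the two distributions (both contribute in 2-u steps):
  M: 0.7576×0.34070569 = 0.258119
  M+2: 0.7576×0.48598862 + 0.2424×0.34070569 = 0.450772
  M+4: 0.7576×0.17330569 + 0.2424×0.48598862 = 0.249100
  M+6: 0.2424×0.17330569 = 0.042009
Scale to base peak (0.450772) = 100: 57.3 : 100.0 : 55.3 : 9.3

57.3 : 100.0 : 55.3 : 9.3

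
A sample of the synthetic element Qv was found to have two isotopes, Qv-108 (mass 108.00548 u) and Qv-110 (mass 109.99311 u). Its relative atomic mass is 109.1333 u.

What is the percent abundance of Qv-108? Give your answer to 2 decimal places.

43.26%

Let x be the fractional abundance of Qv-108; then Qv-110 has abundance 1 − x.
108.00548·x + 109.99311·(1 − x) = 109.1333
(108.00548 − 109.99311)·x = 109.1333 − 109.99311
x = -0.85981 / -1.98763 = 0.43258 → 43.26% Qv-108, 56.74% Qv-110.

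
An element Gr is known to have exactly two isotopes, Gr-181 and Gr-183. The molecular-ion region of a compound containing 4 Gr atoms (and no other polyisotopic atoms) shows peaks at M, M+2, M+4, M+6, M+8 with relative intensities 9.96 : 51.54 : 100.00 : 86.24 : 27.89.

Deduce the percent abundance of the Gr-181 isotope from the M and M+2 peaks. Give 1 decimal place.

Write p for the Gr-181 fraction. I(M+2)/I(M) = [C(4,1)·p^3·(1−p)] / p^4 = 4·(1−p)/p = 51.54/9.96 = 5.1747
(1−p)/p = 5.1747/4 = 1.2937  ⇒  p = 1/(1 + 1.2937) = 0.4360
Gr-181: 43.6%, Gr-183: 56.4%.

43.6%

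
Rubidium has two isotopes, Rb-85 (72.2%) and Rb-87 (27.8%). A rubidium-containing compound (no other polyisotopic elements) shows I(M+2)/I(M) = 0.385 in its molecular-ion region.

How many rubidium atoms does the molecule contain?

1

For n independent Rb atoms, I(M+2)/I(M) = n · (abundance Rb-87) / (abundance Rb-85) = n · 0.278/0.722.
n = 0.385 × 0.722/0.278 = 1.00 ≈ 1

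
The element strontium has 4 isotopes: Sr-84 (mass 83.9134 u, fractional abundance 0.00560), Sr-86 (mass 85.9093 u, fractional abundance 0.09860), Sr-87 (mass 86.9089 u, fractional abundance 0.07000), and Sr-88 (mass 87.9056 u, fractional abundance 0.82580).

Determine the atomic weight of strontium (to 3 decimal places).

Ar = Σ fᵢ·mᵢ = 0.00560 × 83.9134 + 0.09860 × 85.9093 + 0.07000 × 86.9089 + 0.82580 × 87.9056
= 0.46992 + 8.47066 + 6.08362 + 72.59244 = 87.61664 u

87.617 u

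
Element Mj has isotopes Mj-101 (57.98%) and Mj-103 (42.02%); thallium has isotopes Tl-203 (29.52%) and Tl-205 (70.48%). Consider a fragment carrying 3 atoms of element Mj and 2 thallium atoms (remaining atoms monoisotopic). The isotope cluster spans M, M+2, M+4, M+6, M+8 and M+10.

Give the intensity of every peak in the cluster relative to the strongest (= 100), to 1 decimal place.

4.9 : 34.2 : 87.0 : 100.0 : 53.2 : 10.7

Element Mj pattern (n=3): 0.19491023 : 0.42377343 : 0.30712245 : 0.07419389
Thallium pattern (n=2): 0.08714304 : 0.41611392 : 0.49674304
Convolve the two distributions (both contribute in 2-u steps):
  M: 0.19491023×0.08714304 = 0.016985
  M+2: 0.19491023×0.41611392 + 0.42377343×0.08714304 = 0.118034
  M+4: 0.19491023×0.49674304 + 0.42377343×0.41611392 + 0.30712245×0.08714304 = 0.299922
  M+6: 0.42377343×0.49674304 + 0.30712245×0.41611392 + 0.07419389×0.08714304 = 0.344770
  M+8: 0.30712245×0.49674304 + 0.07419389×0.41611392 = 0.183434
  M+10: 0.07419389×0.49674304 = 0.036855
Scale to base peak (0.344770) = 100: 4.9 : 34.2 : 87.0 : 100.0 : 53.2 : 10.7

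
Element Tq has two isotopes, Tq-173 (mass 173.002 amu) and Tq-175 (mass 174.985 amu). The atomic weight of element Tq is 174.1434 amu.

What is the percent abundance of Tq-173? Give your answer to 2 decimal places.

42.44%

Let x be the fractional abundance of Tq-173; then Tq-175 has abundance 1 − x.
173.002·x + 174.985·(1 − x) = 174.1434
(173.002 − 174.985)·x = 174.1434 − 174.985
x = -0.8416 / -1.983 = 0.42441 → 42.44% Tq-173, 57.56% Tq-175.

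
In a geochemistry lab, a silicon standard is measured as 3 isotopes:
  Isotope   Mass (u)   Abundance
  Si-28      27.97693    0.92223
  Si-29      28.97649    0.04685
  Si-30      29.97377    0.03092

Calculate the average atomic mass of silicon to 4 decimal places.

28.0855 u

The abundance-weighted mean is 0.92223 × 27.97693 + 0.04685 × 28.97649 + 0.03092 × 29.97377
= 25.801164 + 1.357549 + 0.926789 = 28.085502 u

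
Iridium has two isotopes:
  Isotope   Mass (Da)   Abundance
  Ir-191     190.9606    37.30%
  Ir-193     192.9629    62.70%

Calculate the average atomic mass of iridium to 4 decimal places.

Average mass = Σ (abundance × isotope mass) = 0.3730 × 190.9606 + 0.6270 × 192.9629
= 71.22830 + 120.98774 = 192.21604 Da

192.2160 Da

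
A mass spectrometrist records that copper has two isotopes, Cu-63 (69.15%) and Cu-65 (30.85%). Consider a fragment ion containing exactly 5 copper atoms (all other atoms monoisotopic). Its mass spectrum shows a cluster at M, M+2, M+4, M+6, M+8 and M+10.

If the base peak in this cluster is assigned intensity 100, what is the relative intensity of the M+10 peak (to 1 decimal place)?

0.8

Binomial terms of (0.6915 + 0.3085)^5: M 0.1581, M+2 0.3527, M+4 0.3147, M+6 0.1404, M+8 0.0313, M+10 0.0028 → M+2 is the base peak.
P(M+2) = C(5,1) × 0.6915^4 × 0.3085^1 = 5 × 0.2286487 × 0.3085 = 0.352691 (base)
P(M+10) = C(5,5) × 0.6915^0 × 0.3085^5 = 1 × 1.0000 × 0.00279432 = 0.002794
Relative intensity = 0.002794 / 0.352691 × 100 = 0.8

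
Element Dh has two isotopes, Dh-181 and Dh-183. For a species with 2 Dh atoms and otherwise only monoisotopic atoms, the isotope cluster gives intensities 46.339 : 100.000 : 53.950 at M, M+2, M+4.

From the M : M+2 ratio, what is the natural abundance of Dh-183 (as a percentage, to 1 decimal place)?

51.9%

If p is the fraction of Dh that is Dh-181, then I(M+2)/I(M) = [C(2,1)·p^1·(1−p)] / p^2 = 2·(1−p)/p = 100.000/46.339 = 2.1580
(1−p)/p = 2.1580/2 = 1.0790  ⇒  p = 1/(1 + 1.0790) = 0.4810
Dh-181: 48.1%, Dh-183: 51.9%.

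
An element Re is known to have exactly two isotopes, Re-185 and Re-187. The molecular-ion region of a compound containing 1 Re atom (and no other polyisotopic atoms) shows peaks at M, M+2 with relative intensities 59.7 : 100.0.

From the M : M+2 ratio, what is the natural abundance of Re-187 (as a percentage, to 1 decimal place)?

Write p for the Re-185 fraction. I(M+2)/I(M) = [C(1,1)·p^0·(1−p)] / p^1 = 1·(1−p)/p = 100.0/59.7 = 1.6750
(1−p)/p = 1.6750/1 = 1.6750  ⇒  p = 1/(1 + 1.6750) = 0.3738
Re-185: 37.4%, Re-187: 62.6%.

62.6%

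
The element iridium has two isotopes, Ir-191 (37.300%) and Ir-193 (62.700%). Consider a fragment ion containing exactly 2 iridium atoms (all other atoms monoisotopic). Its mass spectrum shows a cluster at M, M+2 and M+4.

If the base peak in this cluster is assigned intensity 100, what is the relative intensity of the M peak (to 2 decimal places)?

29.74

(0.37300 + 0.62700)^2 gives M 0.1391, M+2 0.4677, M+4 0.3931; the largest is M+2.
P(M+2) = C(2,1) × 0.37300^1 × 0.62700^1 = 2 × 0.3730 × 0.6270 = 0.467742 (base)
P(M) = C(2,0) × 0.37300^2 × 0.62700^0 = 1 × 0.139129 × 1.0000 = 0.139129
Relative intensity = 0.139129 / 0.467742 × 100 = 29.74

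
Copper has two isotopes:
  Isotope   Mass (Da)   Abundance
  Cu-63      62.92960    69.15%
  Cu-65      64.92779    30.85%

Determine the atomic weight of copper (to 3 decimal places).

Average mass = Σ (abundance × isotope mass) = 0.6915 × 62.92960 + 0.3085 × 64.92779
= 43.515818 + 20.030223 = 63.546041 Da

63.546 Da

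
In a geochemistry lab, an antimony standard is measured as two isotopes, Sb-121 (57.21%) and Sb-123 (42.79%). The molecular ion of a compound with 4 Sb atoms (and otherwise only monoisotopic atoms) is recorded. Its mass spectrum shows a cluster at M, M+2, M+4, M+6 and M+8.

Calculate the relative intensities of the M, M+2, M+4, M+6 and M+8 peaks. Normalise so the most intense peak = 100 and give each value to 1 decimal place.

The 4 Sb atoms are independent, so intensities follow the terms of (0.5721 + 0.4279)^4.
P(M) = 0.5721^4 = 0.107124
P(M+2) = 4 × 0.5721^3 × 0.4279^1 = 0.320493
P(M+4) = 6 × 0.5721^2 × 0.4279^2 = 0.359567
P(M+6) = 4 × 0.5721^1 × 0.4279^3 = 0.179291
P(M+8) = 0.4279^4 = 0.033525
The M+4 peak is largest (0.359567); scaling to 100 gives 29.8 : 89.1 : 100.0 : 49.9 : 9.3.

29.8 : 89.1 : 100.0 : 49.9 : 9.3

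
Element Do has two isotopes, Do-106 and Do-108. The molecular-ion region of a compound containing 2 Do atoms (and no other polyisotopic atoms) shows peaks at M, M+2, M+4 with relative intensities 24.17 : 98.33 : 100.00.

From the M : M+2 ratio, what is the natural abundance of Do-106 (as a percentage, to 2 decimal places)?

If p is the fraction of Do that is Do-106, then I(M+2)/I(M) = [C(2,1)·p^1·(1−p)] / p^2 = 2·(1−p)/p = 98.33/24.17 = 4.0683
(1−p)/p = 4.0683/2 = 2.0341  ⇒  p = 1/(1 + 2.0341) = 0.3296
Do-106: 32.96%, Do-108: 67.04%.

32.96%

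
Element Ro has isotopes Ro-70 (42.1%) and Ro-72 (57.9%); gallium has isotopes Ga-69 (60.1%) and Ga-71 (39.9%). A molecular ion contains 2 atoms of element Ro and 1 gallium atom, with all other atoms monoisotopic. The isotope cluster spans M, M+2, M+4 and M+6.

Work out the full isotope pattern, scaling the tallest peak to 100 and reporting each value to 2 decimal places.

26.90 : 91.85 : 100.00 : 33.78

Element Ro pattern (n=2): 0.177241 : 0.487518 : 0.335241
Gallium pattern (n=1): 0.6010 : 0.3990
Convolve the two distributions (both contribute in 2-u steps):
  M: 0.177241×0.6010 = 0.106522
  M+2: 0.177241×0.3990 + 0.487518×0.6010 = 0.363717
  M+4: 0.487518×0.3990 + 0.335241×0.6010 = 0.396000
  M+6: 0.335241×0.3990 = 0.133761
Scale to base peak (0.396000) = 100: 26.90 : 91.85 : 100.00 : 33.78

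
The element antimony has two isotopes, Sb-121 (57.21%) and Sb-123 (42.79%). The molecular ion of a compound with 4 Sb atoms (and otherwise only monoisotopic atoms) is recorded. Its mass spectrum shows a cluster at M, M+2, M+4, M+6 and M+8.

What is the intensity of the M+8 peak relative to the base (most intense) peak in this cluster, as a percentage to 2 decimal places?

(0.5721 + 0.4279)^4 gives M 0.1071, M+2 0.3205, M+4 0.3596, M+6 0.1793, M+8 0.0335; the largest is M+4.
P(M+4) = C(4,2) × 0.5721^2 × 0.4279^2 = 6 × 0.32729841 × 0.18309841 = 0.359567 (base)
P(M+8) = C(4,4) × 0.5721^0 × 0.4279^4 = 1 × 1.0000 × 0.03352503 = 0.033525
Relative intensity = 0.033525 / 0.359567 × 100 = 9.32

9.32%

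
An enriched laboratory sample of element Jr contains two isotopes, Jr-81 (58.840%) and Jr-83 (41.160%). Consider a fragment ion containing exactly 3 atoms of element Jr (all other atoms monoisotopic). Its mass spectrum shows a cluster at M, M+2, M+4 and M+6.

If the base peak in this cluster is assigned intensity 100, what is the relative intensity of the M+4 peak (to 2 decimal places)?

Binomial terms of (0.58840 + 0.41160)^3: M 0.2037, M+2 0.4275, M+4 0.2991, M+6 0.0697 → M+2 is the base peak.
P(M+2) = C(3,1) × 0.58840^2 × 0.41160^1 = 3 × 0.34621456 × 0.4116 = 0.427506 (base)
P(M+4) = C(3,2) × 0.58840^1 × 0.41160^2 = 3 × 0.5884 × 0.16941456 = 0.299051
Relative intensity = 0.299051 / 0.427506 × 100 = 69.95

69.95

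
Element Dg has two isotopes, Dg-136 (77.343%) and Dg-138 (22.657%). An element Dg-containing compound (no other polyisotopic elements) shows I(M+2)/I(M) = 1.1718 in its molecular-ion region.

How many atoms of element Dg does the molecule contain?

4

The M+2/M ratio from n Dg atoms is n · q/p = n · 0.22657/0.77343.
n = 1.1718 × 0.77343/0.22657 = 4.00 ≈ 4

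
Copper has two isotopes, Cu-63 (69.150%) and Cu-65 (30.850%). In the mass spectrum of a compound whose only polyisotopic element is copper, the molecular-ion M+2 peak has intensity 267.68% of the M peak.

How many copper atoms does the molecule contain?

The M+2/M ratio from n Cu atoms is n · q/p = n · 0.30850/0.69150.
n = 2.6768 × 0.69150/0.30850 = 6.00 ≈ 6

6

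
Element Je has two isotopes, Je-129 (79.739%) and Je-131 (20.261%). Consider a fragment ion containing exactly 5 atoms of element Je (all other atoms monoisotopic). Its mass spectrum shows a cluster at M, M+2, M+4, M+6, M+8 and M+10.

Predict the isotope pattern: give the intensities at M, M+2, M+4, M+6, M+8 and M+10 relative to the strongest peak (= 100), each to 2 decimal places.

The 5 Je atoms are independent, so intensities follow the terms of (0.79739 + 0.20261)^5.
P(M) = 0.79739^5 = 0.322369
P(M+2) = 5 × 0.79739^4 × 0.20261^1 = 0.409557
P(M+4) = 10 × 0.79739^3 × 0.20261^2 = 0.208130
P(M+6) = 10 × 0.79739^2 × 0.20261^3 = 0.052884
P(M+8) = 5 × 0.79739^1 × 0.20261^4 = 0.006719
P(M+10) = 0.20261^5 = 0.000341
The M+2 peak is largest (0.409557); scaling to 100 gives 78.71 : 100.00 : 50.82 : 12.91 : 1.64 : 0.08.

78.71 : 100.00 : 50.82 : 12.91 : 1.64 : 0.08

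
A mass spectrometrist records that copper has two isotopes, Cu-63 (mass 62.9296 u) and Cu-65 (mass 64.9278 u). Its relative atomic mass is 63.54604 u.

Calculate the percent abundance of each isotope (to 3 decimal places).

Cu-63: 69.150%, Cu-65: 30.850%

Let x be the fractional abundance of Cu-63; then Cu-65 has abundance 1 − x.
62.9296·x + 64.9278·(1 − x) = 63.54604
(62.9296 − 64.9278)·x = 63.54604 − 64.9278
x = -1.38176 / -1.9982 = 0.69150 → 69.150% Cu-63, 30.850% Cu-65.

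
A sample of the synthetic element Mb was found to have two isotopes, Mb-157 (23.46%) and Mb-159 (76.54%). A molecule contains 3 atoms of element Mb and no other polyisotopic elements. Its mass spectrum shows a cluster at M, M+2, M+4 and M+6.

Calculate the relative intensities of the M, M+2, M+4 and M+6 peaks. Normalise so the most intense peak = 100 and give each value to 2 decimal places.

2.88 : 28.18 : 91.95 : 100.00

Expanding (0.2346 + 0.7654)^3:
P(M) = 0.2346^3 = 0.012912
P(M+2) = 3 × 0.2346^2 × 0.7654^1 = 0.126376
P(M+4) = 3 × 0.2346^1 × 0.7654^2 = 0.412312
P(M+6) = 0.7654^3 = 0.448400
The M+6 peak is largest (0.448400); scaling to 100 gives 2.88 : 28.18 : 91.95 : 100.00.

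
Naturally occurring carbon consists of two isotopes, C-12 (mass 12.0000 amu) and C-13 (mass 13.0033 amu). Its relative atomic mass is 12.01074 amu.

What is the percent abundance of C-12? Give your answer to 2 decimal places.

98.93%

With x = fraction of C-12 (so C-13 is 1 − x):
12.0000·x + 13.0033·(1 − x) = 12.01074
(12.0000 − 13.0033)·x = 12.01074 − 13.0033
x = -0.99256 / -1.0033 = 0.98930 → 98.93% C-12, 1.07% C-13.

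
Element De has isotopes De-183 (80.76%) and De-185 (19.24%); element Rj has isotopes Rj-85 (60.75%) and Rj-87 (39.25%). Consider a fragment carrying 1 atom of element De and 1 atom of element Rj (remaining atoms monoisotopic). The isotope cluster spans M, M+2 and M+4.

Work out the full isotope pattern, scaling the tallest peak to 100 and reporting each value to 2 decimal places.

Element De pattern (n=1): 0.8076 : 0.1924
Element Rj pattern (n=1): 0.6075 : 0.3925
Convolve the two distributions (both contribute in 2-u steps):
  M: 0.8076×0.6075 = 0.490617
  M+2: 0.8076×0.3925 + 0.1924×0.6075 = 0.433866
  M+4: 0.1924×0.3925 = 0.075517
Scale to base peak (0.490617) = 100: 100.00 : 88.43 : 15.39

100.00 : 88.43 : 15.39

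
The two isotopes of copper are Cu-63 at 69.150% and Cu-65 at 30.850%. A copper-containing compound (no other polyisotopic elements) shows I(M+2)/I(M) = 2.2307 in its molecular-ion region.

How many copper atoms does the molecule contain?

5

The M+2/M ratio from n Cu atoms is n · q/p = n · 0.30850/0.69150.
n = 2.2307 × 0.69150/0.30850 = 5.00 ≈ 5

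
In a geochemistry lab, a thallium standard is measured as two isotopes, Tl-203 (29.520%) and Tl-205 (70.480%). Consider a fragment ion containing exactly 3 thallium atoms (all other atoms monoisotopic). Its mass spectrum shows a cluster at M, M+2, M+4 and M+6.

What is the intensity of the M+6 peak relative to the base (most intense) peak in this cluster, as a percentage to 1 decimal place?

Term probabilities: M 0.0257, M+2 0.1843, M+4 0.4399, M+6 0.3501. Base peak = M+4.
P(M+4) = C(3,2) × 0.29520^1 × 0.70480^2 = 3 × 0.2952 × 0.49674304 = 0.439916 (base)
P(M+6) = C(3,3) × 0.29520^0 × 0.70480^3 = 1 × 1.0000 × 0.35010449 = 0.350104
Relative intensity = 0.350104 / 0.439916 × 100 = 79.6

79.6%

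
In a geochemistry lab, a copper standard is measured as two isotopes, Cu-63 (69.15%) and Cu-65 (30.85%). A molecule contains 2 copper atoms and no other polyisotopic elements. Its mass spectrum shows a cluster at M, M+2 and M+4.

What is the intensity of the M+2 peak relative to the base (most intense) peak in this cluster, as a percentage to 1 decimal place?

Term probabilities: M 0.4782, M+2 0.4267, M+4 0.0952. Base peak = M.
P(M) = C(2,0) × 0.6915^2 × 0.3085^0 = 1 × 0.47817225 × 1.0000 = 0.478172 (base)
P(M+2) = C(2,1) × 0.6915^1 × 0.3085^1 = 2 × 0.6915 × 0.3085 = 0.426656
Relative intensity = 0.426656 / 0.478172 × 100 = 89.2

89.2%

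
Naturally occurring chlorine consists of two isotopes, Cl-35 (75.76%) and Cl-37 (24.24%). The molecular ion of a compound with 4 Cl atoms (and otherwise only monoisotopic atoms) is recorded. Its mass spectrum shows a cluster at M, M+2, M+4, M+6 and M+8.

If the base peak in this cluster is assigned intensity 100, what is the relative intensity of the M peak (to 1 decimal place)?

(0.7576 + 0.2424)^4 gives M 0.3294, M+2 0.4216, M+4 0.2023, M+6 0.0432, M+8 0.0035; the largest is M+2.
P(M+2) = C(4,1) × 0.7576^3 × 0.2424^1 = 4 × 0.4348304 × 0.2424 = 0.421612 (base)
P(M) = C(4,0) × 0.7576^4 × 0.2424^0 = 1 × 0.32942751 × 1.0000 = 0.329428
Relative intensity = 0.329428 / 0.421612 × 100 = 78.1

78.1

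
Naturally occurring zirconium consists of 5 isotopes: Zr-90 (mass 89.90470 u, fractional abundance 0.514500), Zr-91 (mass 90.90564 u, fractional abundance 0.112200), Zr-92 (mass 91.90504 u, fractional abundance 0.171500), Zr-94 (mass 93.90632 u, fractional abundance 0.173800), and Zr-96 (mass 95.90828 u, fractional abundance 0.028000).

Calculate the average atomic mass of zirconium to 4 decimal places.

91.2236 u

Ar = Σ fᵢ·mᵢ = 0.514500 × 89.90470 + 0.112200 × 90.90564 + 0.171500 × 91.90504 + 0.173800 × 93.90632 + 0.028000 × 95.90828
= 46.255968 + 10.199613 + 15.761714 + 16.320918 + 2.685432 = 91.223645 u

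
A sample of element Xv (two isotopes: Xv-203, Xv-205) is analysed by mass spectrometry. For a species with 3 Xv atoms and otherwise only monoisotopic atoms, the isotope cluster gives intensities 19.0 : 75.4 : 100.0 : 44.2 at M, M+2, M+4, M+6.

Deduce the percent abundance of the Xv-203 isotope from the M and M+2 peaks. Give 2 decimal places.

Let p = fractional abundance of Xv-203. I(M+2)/I(M) = [C(3,1)·p^2·(1−p)] / p^3 = 3·(1−p)/p = 75.4/19.0 = 3.9684
(1−p)/p = 3.9684/3 = 1.3228  ⇒  p = 1/(1 + 1.3228) = 0.4305
Xv-203: 43.05%, Xv-205: 56.95%.

43.05%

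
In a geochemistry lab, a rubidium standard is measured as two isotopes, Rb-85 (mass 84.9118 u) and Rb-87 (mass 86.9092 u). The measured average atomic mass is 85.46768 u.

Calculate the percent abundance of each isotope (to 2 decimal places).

Rb-85: 72.17%, Rb-87: 27.83%

With x = fraction of Rb-85 (so Rb-87 is 1 − x):
84.9118·x + 86.9092·(1 − x) = 85.46768
(84.9118 − 86.9092)·x = 85.46768 − 86.9092
x = -1.44152 / -1.9974 = 0.72170 → 72.17% Rb-85, 27.83% Rb-87.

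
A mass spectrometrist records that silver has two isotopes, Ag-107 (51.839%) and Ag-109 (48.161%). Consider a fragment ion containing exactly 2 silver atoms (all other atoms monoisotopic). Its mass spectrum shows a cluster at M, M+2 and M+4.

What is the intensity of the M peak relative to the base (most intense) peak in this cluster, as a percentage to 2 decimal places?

53.82%

Term probabilities: M 0.2687, M+2 0.4993, M+4 0.2319. Base peak = M+2.
P(M+2) = C(2,1) × 0.51839^1 × 0.48161^1 = 2 × 0.51839 × 0.48161 = 0.499324 (base)
P(M) = C(2,0) × 0.51839^2 × 0.48161^0 = 1 × 0.26872819 × 1.0000 = 0.268728
Relative intensity = 0.268728 / 0.499324 × 100 = 53.82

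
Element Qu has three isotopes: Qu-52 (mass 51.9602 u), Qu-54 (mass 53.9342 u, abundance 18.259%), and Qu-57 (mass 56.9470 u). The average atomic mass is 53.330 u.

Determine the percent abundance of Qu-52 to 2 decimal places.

61.50%

Let x and y be the fractions of Qu-52 and Qu-57. Then x + y = 1 − 0.18259 = 0.81741 and 51.9602x + 56.9470y = 53.330 − 0.18259×53.9342 = 43.482154422.
Substituting: 51.9602x + 56.9470(0.81741 − x) = 43.482154422
(51.9602 − 56.9470)x = -3.066892848  ⇒  x = 0.61500, y = 0.20241
Qu-52: 61.50%, Qu-57: 20.24%.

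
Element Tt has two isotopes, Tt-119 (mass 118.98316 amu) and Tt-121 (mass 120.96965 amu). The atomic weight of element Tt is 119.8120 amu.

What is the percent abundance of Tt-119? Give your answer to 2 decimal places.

Let x be the fractional abundance of Tt-119; then Tt-121 has abundance 1 − x.
118.98316·x + 120.96965·(1 − x) = 119.8120
(118.98316 − 120.96965)·x = 119.8120 − 120.96965
x = -1.15765 / -1.98649 = 0.58276 → 58.28% Tt-119, 41.72% Tt-121.

58.28%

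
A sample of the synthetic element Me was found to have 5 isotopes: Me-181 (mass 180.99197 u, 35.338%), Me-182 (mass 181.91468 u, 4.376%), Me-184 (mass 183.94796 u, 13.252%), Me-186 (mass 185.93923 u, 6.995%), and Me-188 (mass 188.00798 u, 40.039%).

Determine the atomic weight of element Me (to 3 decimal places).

Average mass = Σ (abundance × isotope mass) = 0.35338 × 180.99197 + 0.04376 × 181.91468 + 0.13252 × 183.94796 + 0.06995 × 185.93923 + 0.40039 × 188.00798
= 63.958942 + 7.960586 + 24.376784 + 13.006449 + 75.276515 = 184.579276 u

184.579 u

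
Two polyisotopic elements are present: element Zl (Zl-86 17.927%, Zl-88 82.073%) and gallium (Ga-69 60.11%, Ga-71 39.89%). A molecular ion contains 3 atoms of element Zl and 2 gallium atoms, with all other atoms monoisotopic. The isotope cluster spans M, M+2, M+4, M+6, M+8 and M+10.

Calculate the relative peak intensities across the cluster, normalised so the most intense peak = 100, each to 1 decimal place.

Element Zl pattern (n=3): 0.00576133 : 0.0791292 : 0.3622676 : 0.55284187
Gallium pattern (n=2): 0.36132121 : 0.47955758 : 0.15912121
Convolve the two distributions (both contribute in 2-u steps):
  M: 0.00576133×0.36132121 = 0.002082
  M+2: 0.00576133×0.47955758 + 0.0791292×0.36132121 = 0.031354
  M+4: 0.00576133×0.15912121 + 0.0791292×0.47955758 + 0.3622676×0.36132121 = 0.169759
  M+6: 0.0791292×0.15912121 + 0.3622676×0.47955758 + 0.55284187×0.36132121 = 0.386073
  M+8: 0.3622676×0.15912121 + 0.55284187×0.47955758 = 0.322764
  M+10: 0.55284187×0.15912121 = 0.087969
Scale to base peak (0.386073) = 100: 0.5 : 8.1 : 44.0 : 100.0 : 83.6 : 22.8

0.5 : 8.1 : 44.0 : 100.0 : 83.6 : 22.8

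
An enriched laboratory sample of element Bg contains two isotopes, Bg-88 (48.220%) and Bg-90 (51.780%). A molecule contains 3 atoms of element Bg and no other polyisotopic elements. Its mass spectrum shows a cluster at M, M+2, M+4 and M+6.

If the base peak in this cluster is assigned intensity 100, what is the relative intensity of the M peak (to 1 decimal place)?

28.9

Term probabilities: M 0.1121, M+2 0.3612, M+4 0.3879, M+6 0.1388. Base peak = M+4.
P(M+4) = C(3,2) × 0.48220^1 × 0.51780^2 = 3 × 0.4822 × 0.26811684 = 0.387858 (base)
P(M) = C(3,0) × 0.48220^3 × 0.51780^0 = 1 × 0.11211962 × 1.0000 = 0.112120
Relative intensity = 0.112120 / 0.387858 × 100 = 28.9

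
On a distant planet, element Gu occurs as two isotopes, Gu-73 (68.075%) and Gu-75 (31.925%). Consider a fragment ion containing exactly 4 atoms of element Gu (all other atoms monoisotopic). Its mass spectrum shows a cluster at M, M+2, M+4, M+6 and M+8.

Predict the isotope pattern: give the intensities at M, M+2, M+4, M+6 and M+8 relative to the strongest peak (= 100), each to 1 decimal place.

53.3 : 100.0 : 70.3 : 22.0 : 2.6

Each Gu atom is independently Gu-73 (p = 0.68075) or Gu-75 (q = 0.31925); the cluster is the binomial expansion (p + q)^4.
P(M) = 0.68075^4 = 0.214759
P(M+2) = 4 × 0.68075^3 × 0.31925^1 = 0.402860
P(M+4) = 6 × 0.68075^2 × 0.31925^2 = 0.283393
P(M+6) = 4 × 0.68075^1 × 0.31925^3 = 0.088601
P(M+8) = 0.31925^4 = 0.010388
The M+2 peak is largest (0.402860); scaling to 100 gives 53.3 : 100.0 : 70.3 : 22.0 : 2.6.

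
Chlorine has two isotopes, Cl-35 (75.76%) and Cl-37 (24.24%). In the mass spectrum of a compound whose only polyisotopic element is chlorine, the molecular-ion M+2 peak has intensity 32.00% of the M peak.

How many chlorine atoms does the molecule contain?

With n Cl atoms, P(M+2)/P(M) = C(n,1)·p^(n−1)q / p^n = n·q/p = n · 0.2424/0.7576.
n = 0.3200 × 0.7576/0.2424 = 1.00 ≈ 1

1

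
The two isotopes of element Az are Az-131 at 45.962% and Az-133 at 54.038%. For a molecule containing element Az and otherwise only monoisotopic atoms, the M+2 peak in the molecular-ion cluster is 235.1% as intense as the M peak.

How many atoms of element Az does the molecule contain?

For n independent Az atoms, I(M+2)/I(M) = n · (abundance Az-133) / (abundance Az-131) = n · 0.54038/0.45962.
n = 2.351 × 0.45962/0.54038 = 2.00 ≈ 2

2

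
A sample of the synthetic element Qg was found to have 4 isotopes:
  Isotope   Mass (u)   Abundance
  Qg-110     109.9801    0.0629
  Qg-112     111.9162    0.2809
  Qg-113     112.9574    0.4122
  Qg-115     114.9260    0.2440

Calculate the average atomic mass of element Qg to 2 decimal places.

Ar = Σ fᵢ·mᵢ = 0.0629 × 109.9801 + 0.2809 × 111.9162 + 0.4122 × 112.9574 + 0.2440 × 114.9260
= 6.91775 + 31.43726 + 46.56104 + 28.04194 = 112.95799 u

112.96 u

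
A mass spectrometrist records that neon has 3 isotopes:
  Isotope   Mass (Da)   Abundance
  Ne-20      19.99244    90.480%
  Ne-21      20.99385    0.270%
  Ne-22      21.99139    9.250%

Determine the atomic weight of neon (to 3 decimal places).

Ar = Σ fᵢ·mᵢ = 0.90480 × 19.99244 + 0.00270 × 20.99385 + 0.09250 × 21.99139
= 18.089160 + 0.056683 + 2.034204 = 20.180047 Da

20.180 Da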